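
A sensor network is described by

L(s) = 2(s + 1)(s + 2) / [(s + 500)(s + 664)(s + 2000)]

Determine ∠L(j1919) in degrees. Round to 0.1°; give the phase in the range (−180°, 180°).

-10.2°

At s = jω = j1919:
zero (s+1): 1 + j1919 → |·| = √(1²+1919²) = √3682562 ≈ 1919, ∠ = arctan(1919/1) ≈ 89.97°
zero (s+2): 2 + j1919 → |·| = √(2²+1919²) = √3682565 ≈ 1919, ∠ = arctan(1919/2) ≈ 89.94°
pole (s+500): 500 + j1919 → |·| = √(500²+1919²) = √3932561 ≈ 1983.1, ∠ = arctan(1919/500) ≈ 75.40°
pole (s+664): 664 + j1919 → |·| = √(664²+1919²) = √4123457 ≈ 2030.6, ∠ = arctan(1919/664) ≈ 70.91°
pole (s+2000): 2000 + j1919 → |·| = √(2000²+1919²) = √7682561 ≈ 2771.7, ∠ = arctan(1919/2000) ≈ 43.82°
∠L = 179.91° − 190.13° = -10.22°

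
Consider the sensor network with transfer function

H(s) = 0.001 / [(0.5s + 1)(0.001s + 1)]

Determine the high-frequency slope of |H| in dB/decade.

-40 dB/decade

Each pole contributes −20 dB/decade at high frequency; each zero contributes +20 dB/decade.
Net: 0 zero(s) − 2 pole(s) → -40 dB/decade.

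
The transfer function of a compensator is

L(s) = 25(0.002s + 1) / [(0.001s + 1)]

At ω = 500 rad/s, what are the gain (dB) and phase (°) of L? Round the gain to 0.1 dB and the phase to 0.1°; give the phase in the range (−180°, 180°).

30.0 dB, 18.4°

At ω = 500 rad/s:
zero (1 + j500·0.002) = 1 + j1 → |·| ≈ 1.4142, ∠ ≈ 45.00°
pole (1 + j500·0.001) = 1 + j0.5 → |·| ≈ 1.118, ∠ ≈ 26.57°
|L| = 25 · 1.4142 / (1.118) ≈ 31.623
Gain = 20 log₁₀(31.623) ≈ 30.00 dB
∠L = (45.00°) − (26.57°) = 18.43°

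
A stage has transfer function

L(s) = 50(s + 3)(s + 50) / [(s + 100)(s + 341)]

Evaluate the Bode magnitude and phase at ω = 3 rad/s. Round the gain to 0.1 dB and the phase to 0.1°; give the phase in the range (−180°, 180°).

At s = jω = j3:
zero (s+3): 3 + j3 → |·| = √(3²+3²) = √18 ≈ 4.2426, ∠ = arctan(3/3) ≈ 45.00°
zero (s+50): 50 + j3 → |·| = √(50²+3²) = √2509 ≈ 50.09, ∠ = arctan(3/50) ≈ 3.43°
pole (s+100): 100 + j3 → |·| = √(100²+3²) = √10009 ≈ 100.04, ∠ = arctan(3/100) ≈ 1.72°
pole (s+341): 341 + j3 → |·| = √(341²+3²) = √116290 ≈ 341.01, ∠ = arctan(3/341) ≈ 0.50°
|L| = 50 · 212.51 / 34115 ≈ 0.31146
Gain = 20 log₁₀(0.31146) ≈ -10.13 dB
∠L = 48.43° − 2.22° = 46.21°

-10.1 dB, 46.2°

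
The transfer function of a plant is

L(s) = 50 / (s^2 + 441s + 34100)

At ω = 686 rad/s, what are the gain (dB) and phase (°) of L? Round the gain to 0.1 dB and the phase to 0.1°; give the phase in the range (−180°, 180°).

Substitute s = j686:
Numerator: 50 = 50 + j0
Denominator: (j686)^2 + 441(j686) + 34100 = -436496 + j302526
|N| = √(50² + 0²) ≈ 50, ∠N ≈ 0.00°
|D| = √(436496² + 302526²) ≈ 5.3108e+05, ∠D ≈ 145.28°
|L| = 50 / 5.3108e+05 ≈ 9.4148e-05
Gain = 20 log₁₀(9.4148e-05) ≈ -80.52 dB
∠L = 0.00° − 145.28° = -145.28°

-80.5 dB, -145.3°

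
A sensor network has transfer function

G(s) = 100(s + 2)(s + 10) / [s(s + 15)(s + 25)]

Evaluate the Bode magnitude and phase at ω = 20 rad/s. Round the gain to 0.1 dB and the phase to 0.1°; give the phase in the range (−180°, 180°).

At s = jω = j20:
zero (s+2): 2 + j20 → |·| = √(2²+20²) = √404 ≈ 20.1, ∠ = arctan(20/2) ≈ 84.29°
zero (s+10): 10 + j20 → |·| = √(10²+20²) = √500 ≈ 22.361, ∠ = arctan(20/10) ≈ 63.43°
pole (s+15): 15 + j20 → |·| = √(15²+20²) = √625 ≈ 25, ∠ = arctan(20/15) ≈ 53.13°
pole (s+25): 25 + j20 → |·| = √(25²+20²) = √1025 ≈ 32.016, ∠ = arctan(20/25) ≈ 38.66°
pole at origin: |s| = 20, ∠ = 90.00° (in denominator)
|G| = 100 · 449.46 / 16008 ≈ 2.8077
Gain = 20 log₁₀(2.8077) ≈ 8.97 dB
∠G = 147.72° − 181.79° = -34.07°

9.0 dB, -34.1°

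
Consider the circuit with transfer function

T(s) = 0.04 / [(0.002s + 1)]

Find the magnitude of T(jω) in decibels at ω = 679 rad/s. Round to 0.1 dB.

-32.5 dB

At ω = 679 rad/s:
pole (1 + j679·0.002) = 1 + j1.358 → |·| ≈ 1.6865, ∠ ≈ 53.63°
|T| = 0.04 · 1 / (1.6865) ≈ 0.023718
Gain = 20 log₁₀(0.023718) ≈ -32.50 dB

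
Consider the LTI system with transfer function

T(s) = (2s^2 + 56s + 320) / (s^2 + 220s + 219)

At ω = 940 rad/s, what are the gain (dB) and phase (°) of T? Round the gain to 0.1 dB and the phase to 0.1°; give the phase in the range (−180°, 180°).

Substitute s = j940:
Numerator: 2(j940)^2 + 56(j940) + 320 = -1766880 + j52640
Denominator: (j940)^2 + 220(j940) + 219 = -883381 + j206800
|N| = √(1766880² + 52640²) ≈ 1.7677e+06, ∠N ≈ 178.29°
|D| = √(883381² + 206800²) ≈ 9.0726e+05, ∠D ≈ 166.82°
|T| = 1.7677e+06 / 9.0726e+05 ≈ 1.9484
Gain = 20 log₁₀(1.9484) ≈ 5.79 dB
∠T = 178.29° − 166.82° = 11.47°

5.8 dB, 11.5°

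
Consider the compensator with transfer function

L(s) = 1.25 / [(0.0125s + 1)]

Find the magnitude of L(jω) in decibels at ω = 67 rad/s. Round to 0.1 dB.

At ω = 67 rad/s:
pole (1 + j67·0.0125) = 1 + j0.8375 → |·| ≈ 1.3044, ∠ ≈ 39.95°
|L| = 1.25 · 1 / (1.3044) ≈ 0.9583
Gain = 20 log₁₀(0.9583) ≈ -0.37 dB

-0.4 dB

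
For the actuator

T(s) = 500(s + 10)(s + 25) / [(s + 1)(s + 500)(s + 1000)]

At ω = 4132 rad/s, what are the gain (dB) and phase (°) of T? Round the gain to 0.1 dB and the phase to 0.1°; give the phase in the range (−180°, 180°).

-18.7 dB, -70.0°

At s = jω = j4132:
zero (s+10): 10 + j4132 → |·| = √(10²+4132²) = √17073524 ≈ 4132, ∠ = arctan(4132/10) ≈ 89.86°
zero (s+25): 25 + j4132 → |·| = √(25²+4132²) = √17074049 ≈ 4132.1, ∠ = arctan(4132/25) ≈ 89.65°
pole (s+1): 1 + j4132 → |·| = √(1²+4132²) = √17073425 ≈ 4132, ∠ = arctan(4132/1) ≈ 89.99°
pole (s+500): 500 + j4132 → |·| = √(500²+4132²) = √17323424 ≈ 4162.1, ∠ = arctan(4132/500) ≈ 83.10°
pole (s+1000): 1000 + j4132 → |·| = √(1000²+4132²) = √18073424 ≈ 4251.3, ∠ = arctan(4132/1000) ≈ 76.40°
|T| = 500 · 1.7074e+07 / 7.3113e+10 ≈ 0.11676
Gain = 20 log₁₀(0.11676) ≈ -18.65 dB
∠T = 179.51° − 249.49° = -69.98°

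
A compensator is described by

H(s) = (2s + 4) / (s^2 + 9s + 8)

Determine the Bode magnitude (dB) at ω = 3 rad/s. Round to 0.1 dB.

Substitute s = j3:
Numerator: 2(j3) + 4 = 4 + j6
Denominator: (j3)^2 + 9(j3) + 8 = -1 + j27
|N| = √(4² + 6²) ≈ 7.2111, ∠N ≈ 56.31°
|D| = √(1² + 27²) ≈ 27.019, ∠D ≈ 92.12°
|H| = 7.2111 / 27.019 ≈ 0.26689
Gain = 20 log₁₀(0.26689) ≈ -11.47 dB

-11.5 dB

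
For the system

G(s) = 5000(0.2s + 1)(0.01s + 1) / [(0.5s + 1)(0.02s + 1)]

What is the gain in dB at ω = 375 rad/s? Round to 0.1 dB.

At ω = 375 rad/s:
zero (1 + j375·0.2) = 1 + j75 → |·| ≈ 75.007, ∠ ≈ 89.24°
zero (1 + j375·0.01) = 1 + j3.75 → |·| ≈ 3.881, ∠ ≈ 75.07°
pole (1 + j375·0.5) = 1 + j187.5 → |·| ≈ 187.5, ∠ ≈ 89.69°
pole (1 + j375·0.02) = 1 + j7.5 → |·| ≈ 7.5664, ∠ ≈ 82.41°
|G| = 5000 · 75.007 · 3.881 / (187.5 · 7.5664) ≈ 1025.9
Gain = 20 log₁₀(1025.9) ≈ 60.22 dB

60.2 dB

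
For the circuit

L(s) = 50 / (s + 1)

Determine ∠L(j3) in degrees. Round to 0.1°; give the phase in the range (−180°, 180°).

At s = jω = j3:
pole (s+1): 1 + j3 → |·| = √(1²+3²) = √10 ≈ 3.1623, ∠ = arctan(3/1) ≈ 71.57°
∠L = 0.00° − 71.57° = -71.57°

-71.6°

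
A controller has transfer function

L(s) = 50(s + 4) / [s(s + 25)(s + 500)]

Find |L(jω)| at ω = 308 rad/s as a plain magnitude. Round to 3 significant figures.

At s = jω = j308:
zero (s+4): 4 + j308 → |·| = √(4²+308²) = √94880 ≈ 308.03, ∠ = arctan(308/4) ≈ 89.26°
pole (s+25): 25 + j308 → |·| = √(25²+308²) = √95489 ≈ 309.01, ∠ = arctan(308/25) ≈ 85.36°
pole (s+500): 500 + j308 → |·| = √(500²+308²) = √344864 ≈ 587.25, ∠ = arctan(308/500) ≈ 31.63°
pole at origin: |s| = 308, ∠ = 90.00° (in denominator)
|L| = 50 · 308.03 / 5.5892e+07 ≈ 0.00027556

0.000276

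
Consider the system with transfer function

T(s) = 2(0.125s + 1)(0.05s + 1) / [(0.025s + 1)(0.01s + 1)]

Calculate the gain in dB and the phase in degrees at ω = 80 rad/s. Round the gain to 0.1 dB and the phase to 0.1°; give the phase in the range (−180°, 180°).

29.2 dB, 58.2°

At ω = 80 rad/s:
zero (1 + j80·0.125) = 1 + j10 → |·| ≈ 10.05, ∠ ≈ 84.29°
zero (1 + j80·0.05) = 1 + j4 → |·| ≈ 4.1231, ∠ ≈ 75.96°
pole (1 + j80·0.025) = 1 + j2 → |·| ≈ 2.2361, ∠ ≈ 63.43°
pole (1 + j80·0.01) = 1 + j0.8 → |·| ≈ 1.2806, ∠ ≈ 38.66°
|T| = 2 · 10.05 · 4.1231 / (2.2361 · 1.2806) ≈ 28.941
Gain = 20 log₁₀(28.941) ≈ 29.23 dB
∠T = (84.29° + 75.96°) − (63.43° + 38.66°) = 58.16°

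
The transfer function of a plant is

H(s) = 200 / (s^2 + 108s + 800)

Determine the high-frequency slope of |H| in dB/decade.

-40 dB/decade

Each pole contributes −20 dB/decade at high frequency; each zero contributes +20 dB/decade.
Net: 0 zero(s) − 2 pole(s) → -40 dB/decade.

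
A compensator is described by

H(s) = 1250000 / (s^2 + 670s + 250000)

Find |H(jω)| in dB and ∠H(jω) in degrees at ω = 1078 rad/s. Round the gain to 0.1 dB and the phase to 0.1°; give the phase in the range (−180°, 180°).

0.6 dB, -141.6°

At s = jω = j1078:
quadratic: (j1078)² + 670·j1078 + 250000 = -912084 + j722260 → |·| ≈ 1.1634e+06, ∠ ≈ 141.63°
|H| = 1250000 / 1.1634e+06 ≈ 1.0744
Gain = 20 log₁₀(1.0744) ≈ 0.62 dB
∠H = 0.00° − 141.63° = -141.63°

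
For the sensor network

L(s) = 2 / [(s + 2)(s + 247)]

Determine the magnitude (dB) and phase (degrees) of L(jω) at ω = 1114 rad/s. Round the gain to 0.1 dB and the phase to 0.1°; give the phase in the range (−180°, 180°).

At s = jω = j1114:
pole (s+2): 2 + j1114 → |·| = √(2²+1114²) = √1241000 ≈ 1114, ∠ = arctan(1114/2) ≈ 89.90°
pole (s+247): 247 + j1114 → |·| = √(247²+1114²) = √1302005 ≈ 1141.1, ∠ = arctan(1114/247) ≈ 77.50°
|L| = 2 / 1.2712e+06 ≈ 1.5733e-06
Gain = 20 log₁₀(1.5733e-06) ≈ -116.06 dB
∠L = 0.00° − 167.40° = -167.40°

-116.1 dB, -167.4°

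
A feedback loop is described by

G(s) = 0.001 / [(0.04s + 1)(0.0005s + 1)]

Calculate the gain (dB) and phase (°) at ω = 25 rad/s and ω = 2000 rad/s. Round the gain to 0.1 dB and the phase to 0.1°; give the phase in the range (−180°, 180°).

At ω = 25 rad/s:
pole (1 + j25·0.04) = 1 + j1 → |·| ≈ 1.4142, ∠ ≈ 45.00°
pole (1 + j25·0.0005) = 1 + j0.0125 → |·| ≈ 1.0001, ∠ ≈ 0.72°
|G| = 0.001 · 1 / (1.4142 · 1.0001) ≈ 0.00070704
Gain = 20 log₁₀(0.00070704) ≈ -63.01 dB
∠G = (0°) − (45.00° + 0.72°) = -45.72°

At ω = 2000 rad/s:
pole (1 + j2000·0.04) = 1 + j80 → |·| ≈ 80.006, ∠ ≈ 89.28°
pole (1 + j2000·0.0005) = 1 + j1 → |·| ≈ 1.4142, ∠ ≈ 45.00°
|G| = 0.001 · 1 / (80.006 · 1.4142) ≈ 8.8383e-06
Gain = 20 log₁₀(8.8383e-06) ≈ -101.07 dB
∠G = (0°) − (89.28° + 45.00°) = -134.28°

ω = 25: -63.0 dB, -45.7°; ω = 2000: -101.1 dB, -134.3°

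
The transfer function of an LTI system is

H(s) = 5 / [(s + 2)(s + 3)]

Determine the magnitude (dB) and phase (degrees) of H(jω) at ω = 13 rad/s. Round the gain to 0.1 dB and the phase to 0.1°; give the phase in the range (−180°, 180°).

At s = jω = j13:
pole (s+2): 2 + j13 → |·| = √(2²+13²) = √173 ≈ 13.153, ∠ = arctan(13/2) ≈ 81.25°
pole (s+3): 3 + j13 → |·| = √(3²+13²) = √178 ≈ 13.342, ∠ = arctan(13/3) ≈ 77.01°
|H| = 5 / 175.49 ≈ 0.028492
Gain = 20 log₁₀(0.028492) ≈ -30.91 dB
∠H = 0.00° − 158.26° = -158.26°

-30.9 dB, -158.3°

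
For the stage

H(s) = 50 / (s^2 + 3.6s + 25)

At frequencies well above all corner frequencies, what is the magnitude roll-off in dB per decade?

Each pole contributes −20 dB/decade at high frequency; each zero contributes +20 dB/decade.
Net: 0 zero(s) − 2 pole(s) → -40 dB/decade.

-40 dB/decade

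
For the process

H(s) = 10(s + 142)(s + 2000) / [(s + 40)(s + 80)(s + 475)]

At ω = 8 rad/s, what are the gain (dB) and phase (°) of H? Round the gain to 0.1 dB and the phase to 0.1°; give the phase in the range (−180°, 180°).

5.2 dB, -14.5°

At s = jω = j8:
zero (s+142): 142 + j8 → |·| = √(142²+8²) = √20228 ≈ 142.23, ∠ = arctan(8/142) ≈ 3.22°
zero (s+2000): 2000 + j8 → |·| = √(2000²+8²) = √4000064 ≈ 2000, ∠ = arctan(8/2000) ≈ 0.23°
pole (s+40): 40 + j8 → |·| = √(40²+8²) = √1664 ≈ 40.792, ∠ = arctan(8/40) ≈ 11.31°
pole (s+80): 80 + j8 → |·| = √(80²+8²) = √6464 ≈ 80.399, ∠ = arctan(8/80) ≈ 5.71°
pole (s+475): 475 + j8 → |·| = √(475²+8²) = √225689 ≈ 475.07, ∠ = arctan(8/475) ≈ 0.96°
|H| = 10 · 2.8446e+05 / 1.5581e+06 ≈ 1.8257
Gain = 20 log₁₀(1.8257) ≈ 5.23 dB
∠H = 3.45° − 17.98° = -14.53°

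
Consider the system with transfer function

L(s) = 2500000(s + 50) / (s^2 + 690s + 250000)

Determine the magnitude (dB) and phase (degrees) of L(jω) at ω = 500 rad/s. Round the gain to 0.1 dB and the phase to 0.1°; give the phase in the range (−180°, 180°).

71.2 dB, -5.7°

At s = jω = j500:
zero (s+50): 50 + j500 → |·| = √(50²+500²) = √252500 ≈ 502.49, ∠ = arctan(500/50) ≈ 84.29°
quadratic: (j500)² + 690·j500 + 250000 = 0 + j345000 → |·| ≈ 3.45e+05, ∠ ≈ 90.00°
|L| = 2500000 · 502.49 / 3.45e+05 ≈ 3641.2
Gain = 20 log₁₀(3641.2) ≈ 71.22 dB
∠L = 84.29° − 90.00° = -5.71°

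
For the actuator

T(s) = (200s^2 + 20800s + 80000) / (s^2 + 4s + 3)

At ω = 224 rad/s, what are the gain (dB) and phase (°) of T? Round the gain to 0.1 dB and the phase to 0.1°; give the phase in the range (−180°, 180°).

46.8 dB, -24.1°

Substitute s = j224:
Numerator: 200(j224)^2 + 20800(j224) + 80000 = -9955200 + j4659200
Denominator: (j224)^2 + 4(j224) + 3 = -50173 + j896
|N| = √(9955200² + 4659200²) ≈ 1.0992e+07, ∠N ≈ 154.92°
|D| = √(50173² + 896²) ≈ 50181, ∠D ≈ 178.98°
|T| = 1.0992e+07 / 50181 ≈ 219.05
Gain = 20 log₁₀(219.05) ≈ 46.81 dB
∠T = 154.92° − 178.98° = -24.06°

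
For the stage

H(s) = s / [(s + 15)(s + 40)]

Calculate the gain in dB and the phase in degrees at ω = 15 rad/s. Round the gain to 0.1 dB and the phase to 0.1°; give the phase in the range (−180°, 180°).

-35.6 dB, 24.4°

At s = jω = j15:
zero at origin: s = j15 → |·| = 15, ∠ = 90.00°
pole (s+15): 15 + j15 → |·| = √(15²+15²) = √450 ≈ 21.213, ∠ = arctan(15/15) ≈ 45.00°
pole (s+40): 40 + j15 → |·| = √(40²+15²) = √1825 ≈ 42.72, ∠ = arctan(15/40) ≈ 20.56°
|H| = 1 · 15 / 906.22 ≈ 0.016552
Gain = 20 log₁₀(0.016552) ≈ -35.62 dB
∠H = 90.00° − 65.56° = 24.44°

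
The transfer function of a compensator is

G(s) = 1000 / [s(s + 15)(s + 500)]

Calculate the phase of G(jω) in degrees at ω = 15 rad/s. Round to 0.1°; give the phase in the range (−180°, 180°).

-136.7°

At s = jω = j15:
pole (s+15): 15 + j15 → |·| = √(15²+15²) = √450 ≈ 21.213, ∠ = arctan(15/15) ≈ 45.00°
pole (s+500): 500 + j15 → |·| = √(500²+15²) = √250225 ≈ 500.22, ∠ = arctan(15/500) ≈ 1.72°
pole at origin: |s| = 15, ∠ = 90.00° (in denominator)
∠G = 0.00° − 136.72° = -136.72°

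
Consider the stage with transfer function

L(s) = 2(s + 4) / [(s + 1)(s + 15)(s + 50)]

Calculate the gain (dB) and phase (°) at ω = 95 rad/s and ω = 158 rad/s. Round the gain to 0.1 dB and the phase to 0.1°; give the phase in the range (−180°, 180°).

At s = jω = j95:
zero (s+4): 4 + j95 → |·| = √(4²+95²) = √9041 ≈ 95.084, ∠ = arctan(95/4) ≈ 87.59°
pole (s+1): 1 + j95 → |·| = √(1²+95²) = √9026 ≈ 95.005, ∠ = arctan(95/1) ≈ 89.40°
pole (s+15): 15 + j95 → |·| = √(15²+95²) = √9250 ≈ 96.177, ∠ = arctan(95/15) ≈ 81.03°
pole (s+50): 50 + j95 → |·| = √(50²+95²) = √11525 ≈ 107.35, ∠ = arctan(95/50) ≈ 62.24°
|L| = 2 · 95.084 / 9.8089e+05 ≈ 0.00019387
Gain = 20 log₁₀(0.00019387) ≈ -74.25 dB
∠L = 87.59° − 232.67° = -145.08°

At s = jω = j158:
zero (s+4): 4 + j158 → |·| = √(4²+158²) = √24980 ≈ 158.05, ∠ = arctan(158/4) ≈ 88.55°
pole (s+1): 1 + j158 → |·| = √(1²+158²) = √24965 ≈ 158, ∠ = arctan(158/1) ≈ 89.64°
pole (s+15): 15 + j158 → |·| = √(15²+158²) = √25189 ≈ 158.71, ∠ = arctan(158/15) ≈ 84.58°
pole (s+50): 50 + j158 → |·| = √(50²+158²) = √27464 ≈ 165.72, ∠ = arctan(158/50) ≈ 72.44°
|L| = 2 · 158.05 / 4.1556e+06 ≈ 7.6066e-05
Gain = 20 log₁₀(7.6066e-05) ≈ -82.38 dB
∠L = 88.55° − 246.66° = -158.11°

ω = 95: -74.3 dB, -145.1°; ω = 158: -82.4 dB, -158.1°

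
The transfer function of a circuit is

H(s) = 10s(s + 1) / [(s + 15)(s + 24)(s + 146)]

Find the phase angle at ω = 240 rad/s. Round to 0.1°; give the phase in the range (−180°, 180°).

At s = jω = j240:
zero (s+1): 1 + j240 → |·| = √(1²+240²) = √57601 ≈ 240, ∠ = arctan(240/1) ≈ 89.76°
zero at origin: s = j240 → |·| = 240, ∠ = 90.00°
pole (s+15): 15 + j240 → |·| = √(15²+240²) = √57825 ≈ 240.47, ∠ = arctan(240/15) ≈ 86.42°
pole (s+24): 24 + j240 → |·| = √(24²+240²) = √58176 ≈ 241.2, ∠ = arctan(240/24) ≈ 84.29°
pole (s+146): 146 + j240 → |·| = √(146²+240²) = √78916 ≈ 280.92, ∠ = arctan(240/146) ≈ 58.69°
∠H = 179.76° − 229.40° = -49.64°

-49.6°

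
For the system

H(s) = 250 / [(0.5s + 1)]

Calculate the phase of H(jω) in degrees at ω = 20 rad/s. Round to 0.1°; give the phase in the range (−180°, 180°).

At ω = 20 rad/s:
pole (1 + j20·0.5) = 1 + j10 → |·| ≈ 10.05, ∠ ≈ 84.29°
∠H = (0°) − (84.29°) = -84.29°

-84.3°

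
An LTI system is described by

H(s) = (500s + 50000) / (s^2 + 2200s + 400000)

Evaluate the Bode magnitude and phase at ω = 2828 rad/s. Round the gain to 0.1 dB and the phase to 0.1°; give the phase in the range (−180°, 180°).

-16.8 dB, -52.7°

Substitute s = j2828:
Numerator: 500(j2828) + 50000 = 50000 + j1414000
Denominator: (j2828)^2 + 2200(j2828) + 400000 = -7597584 + j6221600
|N| = √(50000² + 1414000²) ≈ 1.4149e+06, ∠N ≈ 87.97°
|D| = √(7597584² + 6221600²) ≈ 9.82e+06, ∠D ≈ 140.69°
|H| = 1.4149e+06 / 9.82e+06 ≈ 0.14408
Gain = 20 log₁₀(0.14408) ≈ -16.83 dB
∠H = 87.97° − 140.69° = -52.72°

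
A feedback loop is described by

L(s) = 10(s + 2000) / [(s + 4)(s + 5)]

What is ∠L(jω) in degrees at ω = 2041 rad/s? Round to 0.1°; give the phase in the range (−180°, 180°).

At s = jω = j2041:
zero (s+2000): 2000 + j2041 → |·| = √(2000²+2041²) = √8165681 ≈ 2857.6, ∠ = arctan(2041/2000) ≈ 45.58°
pole (s+4): 4 + j2041 → |·| = √(4²+2041²) = √4165697 ≈ 2041, ∠ = arctan(2041/4) ≈ 89.89°
pole (s+5): 5 + j2041 → |·| = √(5²+2041²) = √4165706 ≈ 2041, ∠ = arctan(2041/5) ≈ 89.86°
∠L = 45.58° − 179.75° = -134.17°

-134.2°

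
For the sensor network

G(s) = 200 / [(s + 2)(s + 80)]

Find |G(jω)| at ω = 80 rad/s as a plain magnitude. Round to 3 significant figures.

0.0221

At s = jω = j80:
pole (s+2): 2 + j80 → |·| = √(2²+80²) = √6404 ≈ 80.025, ∠ = arctan(80/2) ≈ 88.57°
pole (s+80): 80 + j80 → |·| = √(80²+80²) = √12800 ≈ 113.14, ∠ = arctan(80/80) ≈ 45.00°
|G| = 200 / 9054 ≈ 0.02209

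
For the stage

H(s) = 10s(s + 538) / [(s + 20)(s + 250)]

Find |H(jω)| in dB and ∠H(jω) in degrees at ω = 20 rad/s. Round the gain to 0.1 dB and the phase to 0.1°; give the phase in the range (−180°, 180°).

At s = jω = j20:
zero (s+538): 538 + j20 → |·| = √(538²+20²) = √289844 ≈ 538.37, ∠ = arctan(20/538) ≈ 2.13°
zero at origin: s = j20 → |·| = 20, ∠ = 90.00°
pole (s+20): 20 + j20 → |·| = √(20²+20²) = √800 ≈ 28.284, ∠ = arctan(20/20) ≈ 45.00°
pole (s+250): 250 + j20 → |·| = √(250²+20²) = √62900 ≈ 250.8, ∠ = arctan(20/250) ≈ 4.57°
|H| = 10 · 10767 / 7093.6 ≈ 15.178
Gain = 20 log₁₀(15.178) ≈ 23.62 dB
∠H = 92.13° − 49.57° = 42.56°

23.6 dB, 42.6°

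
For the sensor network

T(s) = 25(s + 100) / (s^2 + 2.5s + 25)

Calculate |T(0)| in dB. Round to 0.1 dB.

40.0 dB

T(0) = 25·100 / 25 = 100
20 log₁₀(100) ≈ 40.00 dB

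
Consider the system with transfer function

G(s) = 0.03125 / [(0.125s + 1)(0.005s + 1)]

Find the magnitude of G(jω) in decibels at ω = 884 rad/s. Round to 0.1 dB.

At ω = 884 rad/s:
pole (1 + j884·0.125) = 1 + j110.5 → |·| ≈ 110.5, ∠ ≈ 89.48°
pole (1 + j884·0.005) = 1 + j4.42 → |·| ≈ 4.5317, ∠ ≈ 77.25°
|G| = 0.03125 · 1 / (110.5 · 4.5317) ≈ 6.2406e-05
Gain = 20 log₁₀(6.2406e-05) ≈ -84.10 dB

-84.1 dB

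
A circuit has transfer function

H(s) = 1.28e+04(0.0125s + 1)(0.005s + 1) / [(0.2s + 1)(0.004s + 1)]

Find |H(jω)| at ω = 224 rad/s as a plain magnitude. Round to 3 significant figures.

At ω = 224 rad/s:
zero (1 + j224·0.0125) = 1 + j2.8 → |·| ≈ 2.9732, ∠ ≈ 70.35°
zero (1 + j224·0.005) = 1 + j1.12 → |·| ≈ 1.5015, ∠ ≈ 48.24°
pole (1 + j224·0.2) = 1 + j44.8 → |·| ≈ 44.811, ∠ ≈ 88.72°
pole (1 + j224·0.004) = 1 + j0.896 → |·| ≈ 1.3427, ∠ ≈ 41.86°
|H| = 1.28e+04 · 2.9732 · 1.5015 / (44.811 · 1.3427) ≈ 949.72

950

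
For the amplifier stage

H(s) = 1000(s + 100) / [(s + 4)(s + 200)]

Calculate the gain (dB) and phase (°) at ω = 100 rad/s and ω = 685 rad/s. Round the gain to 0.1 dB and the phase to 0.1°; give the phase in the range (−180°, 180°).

ω = 100: 16.0 dB, -69.3°; ω = 685: 3.0 dB, -81.7°

At s = jω = j100:
zero (s+100): 100 + j100 → |·| = √(100²+100²) = √20000 ≈ 141.42, ∠ = arctan(100/100) ≈ 45.00°
pole (s+4): 4 + j100 → |·| = √(4²+100²) = √10016 ≈ 100.08, ∠ = arctan(100/4) ≈ 87.71°
pole (s+200): 200 + j100 → |·| = √(200²+100²) = √50000 ≈ 223.61, ∠ = arctan(100/200) ≈ 26.57°
|H| = 1000 · 141.42 / 22379 ≈ 6.3193
Gain = 20 log₁₀(6.3193) ≈ 16.01 dB
∠H = 45.00° − 114.28° = -69.28°

At s = jω = j685:
zero (s+100): 100 + j685 → |·| = √(100²+685²) = √479225 ≈ 692.26, ∠ = arctan(685/100) ≈ 81.69°
pole (s+4): 4 + j685 → |·| = √(4²+685²) = √469241 ≈ 685.01, ∠ = arctan(685/4) ≈ 89.67°
pole (s+200): 200 + j685 → |·| = √(200²+685²) = √509225 ≈ 713.6, ∠ = arctan(685/200) ≈ 73.72°
|H| = 1000 · 692.26 / 4.8882e+05 ≈ 1.4162
Gain = 20 log₁₀(1.4162) ≈ 3.02 dB
∠H = 81.69° − 163.39° = -81.70°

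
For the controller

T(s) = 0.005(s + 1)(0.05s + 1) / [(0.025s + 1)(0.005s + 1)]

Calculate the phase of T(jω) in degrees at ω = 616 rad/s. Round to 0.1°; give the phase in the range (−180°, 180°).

19.8°

At ω = 616 rad/s:
zero (1 + j616·1) = 1 + j616 → |·| ≈ 616, ∠ ≈ 89.91°
zero (1 + j616·0.05) = 1 + j30.8 → |·| ≈ 30.816, ∠ ≈ 88.14°
pole (1 + j616·0.025) = 1 + j15.4 → |·| ≈ 15.432, ∠ ≈ 86.28°
pole (1 + j616·0.005) = 1 + j3.08 → |·| ≈ 3.2383, ∠ ≈ 72.01°
∠T = (89.91° + 88.14°) − (86.28° + 72.01°) = 19.76°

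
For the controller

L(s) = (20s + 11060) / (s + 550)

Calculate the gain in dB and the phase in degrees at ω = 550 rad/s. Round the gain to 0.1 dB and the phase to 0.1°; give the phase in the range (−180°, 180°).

Substitute s = j550:
Numerator: 20(j550) + 11060 = 11060 + j11000
Denominator: (j550) + 550 = 550 + j550
|N| = √(11060² + 11000²) ≈ 15599, ∠N ≈ 44.84°
|D| = √(550² + 550²) ≈ 777.82, ∠D ≈ 45.00°
|L| = 15599 / 777.82 ≈ 20.055
Gain = 20 log₁₀(20.055) ≈ 26.04 dB
∠L = 44.84° − 45.00° = -0.16°

26.0 dB, -0.2°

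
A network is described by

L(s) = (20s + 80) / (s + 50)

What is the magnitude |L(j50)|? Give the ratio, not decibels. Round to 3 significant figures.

Substitute s = j50:
Numerator: 20(j50) + 80 = 80 + j1000
Denominator: (j50) + 50 = 50 + j50
|N| = √(80² + 1000²) ≈ 1003.2, ∠N ≈ 85.43°
|D| = √(50² + 50²) ≈ 70.711, ∠D ≈ 45.00°
|L| = 1003.2 / 70.711 ≈ 14.187

14.2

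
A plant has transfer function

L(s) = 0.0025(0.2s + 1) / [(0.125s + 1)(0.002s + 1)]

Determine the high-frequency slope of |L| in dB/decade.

Each pole contributes −20 dB/decade at high frequency; each zero contributes +20 dB/decade.
Net: 1 zero(s) − 2 pole(s) → -20 dB/decade.

-20 dB/decade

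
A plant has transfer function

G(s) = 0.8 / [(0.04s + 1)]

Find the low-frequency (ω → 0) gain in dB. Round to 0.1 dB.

G(0) = 0.8 · 1 / 1 = 0.8
20 log₁₀(0.8) ≈ -1.94 dB

-1.9 dB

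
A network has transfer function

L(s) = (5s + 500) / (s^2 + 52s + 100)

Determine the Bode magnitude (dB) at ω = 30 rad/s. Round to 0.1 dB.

-10.5 dB

Substitute s = j30:
Numerator: 5(j30) + 500 = 500 + j150
Denominator: (j30)^2 + 52(j30) + 100 = -800 + j1560
|N| = √(500² + 150²) ≈ 522.02, ∠N ≈ 16.70°
|D| = √(800² + 1560²) ≈ 1753.2, ∠D ≈ 117.15°
|L| = 522.02 / 1753.2 ≈ 0.29775
Gain = 20 log₁₀(0.29775) ≈ -10.52 dB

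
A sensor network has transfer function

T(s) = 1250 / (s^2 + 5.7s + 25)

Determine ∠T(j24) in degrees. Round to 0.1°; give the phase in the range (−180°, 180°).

-166.1°

At s = jω = j24:
quadratic: (j24)² + 5.7·j24 + 25 = -551 + j136.8 → |·| ≈ 567.73, ∠ ≈ 166.06°
∠T = 0.00° − 166.06° = -166.06°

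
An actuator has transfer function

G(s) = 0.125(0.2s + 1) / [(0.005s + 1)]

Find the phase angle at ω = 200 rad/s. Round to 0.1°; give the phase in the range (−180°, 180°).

43.6°

At ω = 200 rad/s:
zero (1 + j200·0.2) = 1 + j40 → |·| ≈ 40.012, ∠ ≈ 88.57°
pole (1 + j200·0.005) = 1 + j1 → |·| ≈ 1.4142, ∠ ≈ 45.00°
∠G = (88.57°) − (45.00°) = 43.57°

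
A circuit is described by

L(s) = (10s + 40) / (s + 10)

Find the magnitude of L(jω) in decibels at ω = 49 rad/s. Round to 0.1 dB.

Substitute s = j49:
Numerator: 10(j49) + 40 = 40 + j490
Denominator: (j49) + 10 = 10 + j49
|N| = √(40² + 490²) ≈ 491.63, ∠N ≈ 85.33°
|D| = √(10² + 49²) ≈ 50.01, ∠D ≈ 78.47°
|L| = 491.63 / 50.01 ≈ 9.8306
Gain = 20 log₁₀(9.8306) ≈ 19.85 dB

19.9 dB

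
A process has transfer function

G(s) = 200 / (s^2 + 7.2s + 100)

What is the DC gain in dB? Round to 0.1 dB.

G(0) = 200 / 100 = 2
20 log₁₀(2) ≈ 6.02 dB

6.0 dB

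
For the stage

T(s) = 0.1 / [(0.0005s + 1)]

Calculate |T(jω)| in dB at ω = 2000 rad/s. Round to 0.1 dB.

At ω = 2000 rad/s:
pole (1 + j2000·0.0005) = 1 + j1 → |·| ≈ 1.4142, ∠ ≈ 45.00°
|T| = 0.1 · 1 / (1.4142) ≈ 0.070711
Gain = 20 log₁₀(0.070711) ≈ -23.01 dB

-23.0 dB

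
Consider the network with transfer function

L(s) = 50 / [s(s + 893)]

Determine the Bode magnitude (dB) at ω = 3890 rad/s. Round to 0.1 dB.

-109.8 dB

At s = jω = j3890:
pole (s+893): 893 + j3890 → |·| = √(893²+3890²) = √15929549 ≈ 3991.2, ∠ = arctan(3890/893) ≈ 77.07°
pole at origin: |s| = 3890, ∠ = 90.00° (in denominator)
|L| = 50 / 1.5526e+07 ≈ 3.2204e-06
Gain = 20 log₁₀(3.2204e-06) ≈ -109.84 dB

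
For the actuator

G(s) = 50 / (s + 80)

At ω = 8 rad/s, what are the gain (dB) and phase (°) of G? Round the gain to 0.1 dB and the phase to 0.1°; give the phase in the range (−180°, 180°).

-4.1 dB, -5.7°

Substitute s = j8:
Numerator: 50 = 50 + j0
Denominator: (j8) + 80 = 80 + j8
|N| = √(50² + 0²) ≈ 50, ∠N ≈ 0.00°
|D| = √(80² + 8²) ≈ 80.399, ∠D ≈ 5.71°
|G| = 50 / 80.399 ≈ 0.6219
Gain = 20 log₁₀(0.6219) ≈ -4.13 dB
∠G = 0.00° − 5.71° = -5.71°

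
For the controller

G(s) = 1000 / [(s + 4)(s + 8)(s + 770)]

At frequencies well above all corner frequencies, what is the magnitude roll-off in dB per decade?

-60 dB/decade

Each pole contributes −20 dB/decade at high frequency; each zero contributes +20 dB/decade.
Net: 0 zero(s) − 3 pole(s) → -60 dB/decade.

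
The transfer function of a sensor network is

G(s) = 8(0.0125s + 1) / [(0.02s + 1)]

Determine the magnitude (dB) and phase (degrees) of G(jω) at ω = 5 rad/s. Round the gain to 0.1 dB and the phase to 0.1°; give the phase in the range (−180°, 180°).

At ω = 5 rad/s:
zero (1 + j5·0.0125) = 1 + j0.0625 → |·| ≈ 1.002, ∠ ≈ 3.58°
pole (1 + j5·0.02) = 1 + j0.1 → |·| ≈ 1.005, ∠ ≈ 5.71°
|G| = 8 · 1.002 / (1.005) ≈ 7.9761
Gain = 20 log₁₀(7.9761) ≈ 18.04 dB
∠G = (3.58°) − (5.71°) = -2.13°

18.0 dB, -2.1°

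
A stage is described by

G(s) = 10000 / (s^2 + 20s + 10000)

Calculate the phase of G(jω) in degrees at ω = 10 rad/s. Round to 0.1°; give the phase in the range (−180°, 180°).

At s = jω = j10:
quadratic: (j10)² + 20·j10 + 10000 = 9900 + j200 → |·| ≈ 9902, ∠ ≈ 1.16°
∠G = 0.00° − 1.16° = -1.16°

-1.2°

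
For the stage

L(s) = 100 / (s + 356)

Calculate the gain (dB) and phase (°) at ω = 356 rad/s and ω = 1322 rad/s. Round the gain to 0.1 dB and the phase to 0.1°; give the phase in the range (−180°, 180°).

ω = 356: -14.0 dB, -45.0°; ω = 1322: -22.7 dB, -74.9°

Substitute s = j356:
Numerator: 100 = 100 + j0
Denominator: (j356) + 356 = 356 + j356
|N| = √(100² + 0²) ≈ 100, ∠N ≈ 0.00°
|D| = √(356² + 356²) ≈ 503.46, ∠D ≈ 45.00°
|L| = 100 / 503.46 ≈ 0.19863
Gain = 20 log₁₀(0.19863) ≈ -14.04 dB
∠L = 0.00° − 45.00° = -45.00°

Substitute s = j1322:
Numerator: 100 = 100 + j0
Denominator: (j1322) + 356 = 356 + j1322
|N| = √(100² + 0²) ≈ 100, ∠N ≈ 0.00°
|D| = √(356² + 1322²) ≈ 1369.1, ∠D ≈ 74.93°
|L| = 100 / 1369.1 ≈ 0.073041
Gain = 20 log₁₀(0.073041) ≈ -22.73 dB
∠L = 0.00° − 74.93° = -74.93°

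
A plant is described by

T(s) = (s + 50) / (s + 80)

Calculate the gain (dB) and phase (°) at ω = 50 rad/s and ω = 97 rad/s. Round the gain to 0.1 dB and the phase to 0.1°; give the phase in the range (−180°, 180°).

Substitute s = j50:
Numerator: (j50) + 50 = 50 + j50
Denominator: (j50) + 80 = 80 + j50
|N| = √(50² + 50²) ≈ 70.711, ∠N ≈ 45.00°
|D| = √(80² + 50²) ≈ 94.34, ∠D ≈ 32.01°
|T| = 70.711 / 94.34 ≈ 0.74953
Gain = 20 log₁₀(0.74953) ≈ -2.50 dB
∠T = 45.00° − 32.01° = 12.99°

Substitute s = j97:
Numerator: (j97) + 50 = 50 + j97
Denominator: (j97) + 80 = 80 + j97
|N| = √(50² + 97²) ≈ 109.13, ∠N ≈ 62.73°
|D| = √(80² + 97²) ≈ 125.73, ∠D ≈ 50.49°
|T| = 109.13 / 125.73 ≈ 0.86797
Gain = 20 log₁₀(0.86797) ≈ -1.23 dB
∠T = 62.73° − 50.49° = 12.24°

ω = 50: -2.5 dB, 13.0°; ω = 97: -1.2 dB, 12.2°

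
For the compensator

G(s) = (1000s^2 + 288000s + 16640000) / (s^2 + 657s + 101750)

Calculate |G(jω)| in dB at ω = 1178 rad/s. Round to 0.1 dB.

59.5 dB

Substitute s = j1178:
Numerator: 1000(j1178)^2 + 288000(j1178) + 16640000 = -1371044000 + j339264000
Denominator: (j1178)^2 + 657(j1178) + 101750 = -1285934 + j773946
|N| = √(1371044000² + 339264000²) ≈ 1.4124e+09, ∠N ≈ 166.10°
|D| = √(1285934² + 773946²) ≈ 1.5009e+06, ∠D ≈ 148.96°
|G| = 1.4124e+09 / 1.5009e+06 ≈ 941.04
Gain = 20 log₁₀(941.04) ≈ 59.47 dB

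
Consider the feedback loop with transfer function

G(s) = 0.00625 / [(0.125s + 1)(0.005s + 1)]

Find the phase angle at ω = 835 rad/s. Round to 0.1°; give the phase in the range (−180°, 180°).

At ω = 835 rad/s:
pole (1 + j835·0.125) = 1 + j104.375 → |·| ≈ 104.38, ∠ ≈ 89.45°
pole (1 + j835·0.005) = 1 + j4.175 → |·| ≈ 4.2931, ∠ ≈ 76.53°
∠G = (0°) − (89.45° + 76.53°) = -165.98°

-166.0°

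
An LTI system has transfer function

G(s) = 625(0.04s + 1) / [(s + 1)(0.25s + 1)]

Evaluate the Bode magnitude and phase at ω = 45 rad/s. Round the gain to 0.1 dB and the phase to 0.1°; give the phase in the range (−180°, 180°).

At ω = 45 rad/s:
zero (1 + j45·0.04) = 1 + j1.8 → |·| ≈ 2.0591, ∠ ≈ 60.95°
pole (1 + j45·1) = 1 + j45 → |·| ≈ 45.011, ∠ ≈ 88.73°
pole (1 + j45·0.25) = 1 + j11.25 → |·| ≈ 11.294, ∠ ≈ 84.92°
|G| = 625 · 2.0591 / (45.011 · 11.294) ≈ 2.5316
Gain = 20 log₁₀(2.5316) ≈ 8.07 dB
∠G = (60.95°) − (88.73° + 84.92°) = -112.70°

8.1 dB, -112.7°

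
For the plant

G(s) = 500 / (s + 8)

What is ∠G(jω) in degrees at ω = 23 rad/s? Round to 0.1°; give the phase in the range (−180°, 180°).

Substitute s = j23:
Numerator: 500 = 500 + j0
Denominator: (j23) + 8 = 8 + j23
|N| = √(500² + 0²) ≈ 500, ∠N ≈ 0.00°
|D| = √(8² + 23²) ≈ 24.352, ∠D ≈ 70.82°
∠G = 0.00° − 70.82° = -70.82°

-70.8°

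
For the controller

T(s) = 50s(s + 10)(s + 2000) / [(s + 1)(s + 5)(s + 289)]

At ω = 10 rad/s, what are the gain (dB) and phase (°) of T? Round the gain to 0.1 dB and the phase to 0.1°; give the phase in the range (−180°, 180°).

52.8 dB, -14.4°

At s = jω = j10:
zero (s+10): 10 + j10 → |·| = √(10²+10²) = √200 ≈ 14.142, ∠ = arctan(10/10) ≈ 45.00°
zero (s+2000): 2000 + j10 → |·| = √(2000²+10²) = √4000100 ≈ 2000, ∠ = arctan(10/2000) ≈ 0.29°
zero at origin: s = j10 → |·| = 10, ∠ = 90.00°
pole (s+1): 1 + j10 → |·| = √(1²+10²) = √101 ≈ 10.05, ∠ = arctan(10/1) ≈ 84.29°
pole (s+5): 5 + j10 → |·| = √(5²+10²) = √125 ≈ 11.18, ∠ = arctan(10/5) ≈ 63.43°
pole (s+289): 289 + j10 → |·| = √(289²+10²) = √83621 ≈ 289.17, ∠ = arctan(10/289) ≈ 1.98°
|T| = 50 · 2.8284e+05 / 32491 ≈ 435.26
Gain = 20 log₁₀(435.26) ≈ 52.77 dB
∠T = 135.29° − 149.70° = -14.41°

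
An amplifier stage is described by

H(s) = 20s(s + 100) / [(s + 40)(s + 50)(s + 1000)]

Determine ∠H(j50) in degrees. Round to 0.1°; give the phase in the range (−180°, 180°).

17.4°

At s = jω = j50:
zero (s+100): 100 + j50 → |·| = √(100²+50²) = √12500 ≈ 111.8, ∠ = arctan(50/100) ≈ 26.57°
zero at origin: s = j50 → |·| = 50, ∠ = 90.00°
pole (s+40): 40 + j50 → |·| = √(40²+50²) = √4100 ≈ 64.031, ∠ = arctan(50/40) ≈ 51.34°
pole (s+50): 50 + j50 → |·| = √(50²+50²) = √5000 ≈ 70.711, ∠ = arctan(50/50) ≈ 45.00°
pole (s+1000): 1000 + j50 → |·| = √(1000²+50²) = √1002500 ≈ 1001.2, ∠ = arctan(50/1000) ≈ 2.86°
∠H = 116.57° − 99.20° = 17.37°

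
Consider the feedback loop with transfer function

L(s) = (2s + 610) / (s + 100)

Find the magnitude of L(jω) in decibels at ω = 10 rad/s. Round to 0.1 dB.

Substitute s = j10:
Numerator: 2(j10) + 610 = 610 + j20
Denominator: (j10) + 100 = 100 + j10
|N| = √(610² + 20²) ≈ 610.33, ∠N ≈ 1.88°
|D| = √(100² + 10²) ≈ 100.5, ∠D ≈ 5.71°
|L| = 610.33 / 100.5 ≈ 6.0729
Gain = 20 log₁₀(6.0729) ≈ 15.67 dB

15.7 dB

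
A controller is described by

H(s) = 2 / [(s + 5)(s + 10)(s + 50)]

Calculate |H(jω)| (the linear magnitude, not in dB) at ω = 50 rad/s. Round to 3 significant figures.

1.10e-05

At s = jω = j50:
pole (s+5): 5 + j50 → |·| = √(5²+50²) = √2525 ≈ 50.249, ∠ = arctan(50/5) ≈ 84.29°
pole (s+10): 10 + j50 → |·| = √(10²+50²) = √2600 ≈ 50.99, ∠ = arctan(50/10) ≈ 78.69°
pole (s+50): 50 + j50 → |·| = √(50²+50²) = √5000 ≈ 70.711, ∠ = arctan(50/50) ≈ 45.00°
|H| = 2 / 1.8118e+05 ≈ 1.1039e-05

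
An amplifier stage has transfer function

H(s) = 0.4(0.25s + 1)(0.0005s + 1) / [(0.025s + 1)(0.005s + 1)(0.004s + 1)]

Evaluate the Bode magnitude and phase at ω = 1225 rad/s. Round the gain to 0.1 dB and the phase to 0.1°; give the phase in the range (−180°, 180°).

At ω = 1225 rad/s:
zero (1 + j1225·0.25) = 1 + j306.25 → |·| ≈ 306.25, ∠ ≈ 89.81°
zero (1 + j1225·0.0005) = 1 + j0.6125 → |·| ≈ 1.1727, ∠ ≈ 31.49°
pole (1 + j1225·0.025) = 1 + j30.625 → |·| ≈ 30.641, ∠ ≈ 88.13°
pole (1 + j1225·0.005) = 1 + j6.125 → |·| ≈ 6.2061, ∠ ≈ 80.73°
pole (1 + j1225·0.004) = 1 + j4.9 → |·| ≈ 5.001, ∠ ≈ 78.47°
|H| = 0.4 · 306.25 · 1.1727 / (30.641 · 6.2061 · 5.001) ≈ 0.15106
Gain = 20 log₁₀(0.15106) ≈ -16.42 dB
∠H = (89.81° + 31.49°) − (88.13° + 80.73° + 78.47°) = -126.03°

-16.4 dB, -126.0°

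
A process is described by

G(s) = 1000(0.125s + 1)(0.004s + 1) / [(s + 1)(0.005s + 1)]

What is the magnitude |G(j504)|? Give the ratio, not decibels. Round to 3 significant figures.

At ω = 504 rad/s:
zero (1 + j504·0.125) = 1 + j63 → |·| ≈ 63.008, ∠ ≈ 89.09°
zero (1 + j504·0.004) = 1 + j2.016 → |·| ≈ 2.2504, ∠ ≈ 63.62°
pole (1 + j504·1) = 1 + j504 → |·| ≈ 504, ∠ ≈ 89.89°
pole (1 + j504·0.005) = 1 + j2.52 → |·| ≈ 2.7112, ∠ ≈ 68.36°
|G| = 1000 · 63.008 · 2.2504 / (504 · 2.7112) ≈ 103.77

104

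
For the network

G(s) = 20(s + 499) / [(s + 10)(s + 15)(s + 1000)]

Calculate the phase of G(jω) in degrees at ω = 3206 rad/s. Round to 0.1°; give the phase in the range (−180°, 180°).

At s = jω = j3206:
zero (s+499): 499 + j3206 → |·| = √(499²+3206²) = √10527437 ≈ 3244.6, ∠ = arctan(3206/499) ≈ 81.15°
pole (s+10): 10 + j3206 → |·| = √(10²+3206²) = √10278536 ≈ 3206, ∠ = arctan(3206/10) ≈ 89.82°
pole (s+15): 15 + j3206 → |·| = √(15²+3206²) = √10278661 ≈ 3206, ∠ = arctan(3206/15) ≈ 89.73°
pole (s+1000): 1000 + j3206 → |·| = √(1000²+3206²) = √11278436 ≈ 3358.3, ∠ = arctan(3206/1000) ≈ 72.68°
∠G = 81.15° − 252.23° = -171.08°

-171.1°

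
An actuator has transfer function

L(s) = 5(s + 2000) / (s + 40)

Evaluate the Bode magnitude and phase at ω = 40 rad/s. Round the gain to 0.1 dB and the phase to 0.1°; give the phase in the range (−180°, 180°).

45.0 dB, -43.9°

At s = jω = j40:
zero (s+2000): 2000 + j40 → |·| = √(2000²+40²) = √4001600 ≈ 2000.4, ∠ = arctan(40/2000) ≈ 1.15°
pole (s+40): 40 + j40 → |·| = √(40²+40²) = √3200 ≈ 56.569, ∠ = arctan(40/40) ≈ 45.00°
|L| = 5 · 2000.4 / 56.569 ≈ 176.81
Gain = 20 log₁₀(176.81) ≈ 44.95 dB
∠L = 1.15° − 45.00° = -43.85°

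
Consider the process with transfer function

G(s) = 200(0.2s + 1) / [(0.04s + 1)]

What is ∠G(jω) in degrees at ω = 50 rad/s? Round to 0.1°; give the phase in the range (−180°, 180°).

20.9°

At ω = 50 rad/s:
zero (1 + j50·0.2) = 1 + j10 → |·| ≈ 10.05, ∠ ≈ 84.29°
pole (1 + j50·0.04) = 1 + j2 → |·| ≈ 2.2361, ∠ ≈ 63.43°
∠G = (84.29°) − (63.43°) = 20.86°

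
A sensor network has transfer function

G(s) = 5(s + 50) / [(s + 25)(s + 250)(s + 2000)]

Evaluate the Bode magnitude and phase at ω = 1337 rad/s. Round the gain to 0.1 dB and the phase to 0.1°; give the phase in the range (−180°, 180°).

At s = jω = j1337:
zero (s+50): 50 + j1337 → |·| = √(50²+1337²) = √1790069 ≈ 1337.9, ∠ = arctan(1337/50) ≈ 87.86°
pole (s+25): 25 + j1337 → |·| = √(25²+1337²) = √1788194 ≈ 1337.2, ∠ = arctan(1337/25) ≈ 88.93°
pole (s+250): 250 + j1337 → |·| = √(250²+1337²) = √1850069 ≈ 1360.2, ∠ = arctan(1337/250) ≈ 79.41°
pole (s+2000): 2000 + j1337 → |·| = √(2000²+1337²) = √5787569 ≈ 2405.7, ∠ = arctan(1337/2000) ≈ 33.76°
|G| = 5 · 1337.9 / 4.3756e+09 ≈ 1.5288e-06
Gain = 20 log₁₀(1.5288e-06) ≈ -116.31 dB
∠G = 87.86° − 202.10° = -114.24°

-116.3 dB, -114.2°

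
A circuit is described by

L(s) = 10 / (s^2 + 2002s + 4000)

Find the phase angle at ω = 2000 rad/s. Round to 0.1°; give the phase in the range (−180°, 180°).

Substitute s = j2000:
Numerator: 10 = 10 + j0
Denominator: (j2000)^2 + 2002(j2000) + 4000 = -3996000 + j4004000
|N| = √(10² + 0²) ≈ 10, ∠N ≈ 0.00°
|D| = √(3996000² + 4004000²) ≈ 5.6569e+06, ∠D ≈ 134.94°
∠L = 0.00° − 134.94° = -134.94°

-134.9°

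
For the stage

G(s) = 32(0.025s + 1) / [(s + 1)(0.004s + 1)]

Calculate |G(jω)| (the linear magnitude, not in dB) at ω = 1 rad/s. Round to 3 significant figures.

At ω = 1 rad/s:
zero (1 + j1·0.025) = 1 + j0.025 → |·| ≈ 1.0003, ∠ ≈ 1.43°
pole (1 + j1·1) = 1 + j1 → |·| ≈ 1.4142, ∠ ≈ 45.00°
pole (1 + j1·0.004) = 1 + j0.004 → |·| ≈ 1, ∠ ≈ 0.23°
|G| = 32 · 1.0003 / (1.4142 · 1) ≈ 22.634

22.6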